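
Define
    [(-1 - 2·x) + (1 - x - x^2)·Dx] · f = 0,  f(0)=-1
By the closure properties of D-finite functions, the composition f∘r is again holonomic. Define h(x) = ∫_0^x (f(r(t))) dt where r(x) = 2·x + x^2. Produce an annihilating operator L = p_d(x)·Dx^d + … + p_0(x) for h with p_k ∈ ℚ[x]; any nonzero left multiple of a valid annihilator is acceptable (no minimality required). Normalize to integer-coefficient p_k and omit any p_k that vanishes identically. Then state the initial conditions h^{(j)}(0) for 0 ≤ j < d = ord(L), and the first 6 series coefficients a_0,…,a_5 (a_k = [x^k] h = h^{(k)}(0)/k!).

f: a_k = -1, -1, -2, -3, -5, -8, …
L₀ from L_f via x↦r, Dx↦r'^{-1}Dx.
h=∫h₀ ⇒ L = L₀·Dx.
L = (2 + 10·x + 12·x^2 + 4·x^3)·Dx + (-1 + 2·x + 5·x^2 + 4·x^3 + x^4)·Dx^2  (order 2).
h: a_k = 0, -1, -1, -3, -8, -118/5, …
ICs: h(0) = 0, h′(0) = -1.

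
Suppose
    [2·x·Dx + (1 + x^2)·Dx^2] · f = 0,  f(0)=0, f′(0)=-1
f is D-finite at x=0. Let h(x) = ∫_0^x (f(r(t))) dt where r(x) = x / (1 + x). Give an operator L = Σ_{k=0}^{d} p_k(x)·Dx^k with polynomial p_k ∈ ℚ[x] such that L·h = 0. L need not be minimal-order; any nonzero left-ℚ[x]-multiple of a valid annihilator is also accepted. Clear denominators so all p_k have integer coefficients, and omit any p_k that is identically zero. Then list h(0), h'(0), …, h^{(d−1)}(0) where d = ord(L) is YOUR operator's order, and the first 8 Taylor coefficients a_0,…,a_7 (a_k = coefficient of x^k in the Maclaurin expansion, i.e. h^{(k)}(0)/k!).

f: a_k = 0, -1, 0, 1/3, 0, -1/5, 0, 1/7, …
Substitute x→r, Dx→(1/r')Dx; clear ⇒ L₀.
h=∫₀ˣh₀: take L = L₀·Dx.
L = (2 + 4·x)·Dx^2 + (1 + 2·x + 2·x^2)·Dx^3  (order 3).
h: a_k = 0, 0, -1/2, 1/3, -1/6, 0, 2/15, -4/21, …
ICs: h(0) = 0, h′(0) = 0, h′′(0) = -1.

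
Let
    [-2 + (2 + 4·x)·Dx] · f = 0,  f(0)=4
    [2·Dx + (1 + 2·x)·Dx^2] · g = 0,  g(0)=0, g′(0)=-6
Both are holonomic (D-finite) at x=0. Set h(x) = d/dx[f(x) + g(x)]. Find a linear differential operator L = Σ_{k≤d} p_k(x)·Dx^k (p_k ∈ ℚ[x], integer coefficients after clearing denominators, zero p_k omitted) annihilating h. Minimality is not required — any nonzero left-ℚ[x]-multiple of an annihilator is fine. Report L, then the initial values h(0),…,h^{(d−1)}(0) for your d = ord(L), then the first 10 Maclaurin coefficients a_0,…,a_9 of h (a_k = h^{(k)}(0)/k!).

L = 2 + (5 + 10·x)·Dx + (1 + 4·x + 4·x^2)·Dx^2  (order 2).
h: a_k = -2, 8, -18, 38, -157/2, 321/2, -1305/4, 2643/4, -42717/32, 86149/32, …
ICs: h(0) = -2, h′(0) = 8.

f: a_k = 4, 4, -2, 2, -5/2, 7/2, -21/4, 33/4, -429/32, 715/32, …
g: a_k = 0, -6, 6, -8, 12, -96/5, 32, -384/7, 96, -512/3, …
h₀=f+g: left-lcm gives L₀, ord ≤ 3.
h=h₀': d/dx-closure on L₀ ⇒ L.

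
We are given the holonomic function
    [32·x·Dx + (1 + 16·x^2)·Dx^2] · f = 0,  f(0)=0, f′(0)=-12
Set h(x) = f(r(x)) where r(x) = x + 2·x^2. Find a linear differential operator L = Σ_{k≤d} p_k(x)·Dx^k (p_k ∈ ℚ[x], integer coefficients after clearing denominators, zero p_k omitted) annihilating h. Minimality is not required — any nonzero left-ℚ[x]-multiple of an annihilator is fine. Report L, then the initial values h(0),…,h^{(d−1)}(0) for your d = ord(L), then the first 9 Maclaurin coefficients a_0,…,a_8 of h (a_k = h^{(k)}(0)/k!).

f: a_k = 0, -12, 0, 64, 0, -3072/5, 0, 49152/7, 0, …
Substitute x→r, Dx→(1/r')Dx; clear ⇒ L₀.
L = (-4 + 32·x + 256·x^2 + 768·x^3 + 768·x^4)·Dx + (1 + 4·x + 16·x^2 + 128·x^3 + 320·x^4 + 256·x^5)·Dx^2  (order 2).
h: a_k = 0, -12, -24, 64, 384, 768/5, -5632, -122880/7, 49152, …
ICs: h(0) = 0, h′(0) = -12.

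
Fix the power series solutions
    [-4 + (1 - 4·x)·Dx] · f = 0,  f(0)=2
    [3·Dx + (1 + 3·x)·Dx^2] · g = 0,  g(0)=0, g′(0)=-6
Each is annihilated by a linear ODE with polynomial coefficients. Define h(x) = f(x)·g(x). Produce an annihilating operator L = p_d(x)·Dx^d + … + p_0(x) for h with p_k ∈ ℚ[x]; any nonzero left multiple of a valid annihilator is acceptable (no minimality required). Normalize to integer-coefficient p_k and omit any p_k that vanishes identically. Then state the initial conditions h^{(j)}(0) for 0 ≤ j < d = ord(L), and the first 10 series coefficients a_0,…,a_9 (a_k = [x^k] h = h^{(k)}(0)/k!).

f: a_k = 2, 8, 32, 128, 512, 2048, 8192, 32768, 131072, 524288, …
g: a_k = 0, -6, 9, -18, 81/2, -486/5, 243, -4374/7, 6561/4, -4374, …
f·g: L₀ = L_f ⊗_s L_g, ord ≤ 1·2.
L = 12 + (5 + 36·x)·Dx + (-1 + x + 12·x^2)·Dx^2  (order 2).
h: a_k = 0, -12, -30, -156, -543, -11832/5, -44898/5, -1300884/35, -10177437/70, -20661054/35, …
ICs: h(0) = 0, h′(0) = -12.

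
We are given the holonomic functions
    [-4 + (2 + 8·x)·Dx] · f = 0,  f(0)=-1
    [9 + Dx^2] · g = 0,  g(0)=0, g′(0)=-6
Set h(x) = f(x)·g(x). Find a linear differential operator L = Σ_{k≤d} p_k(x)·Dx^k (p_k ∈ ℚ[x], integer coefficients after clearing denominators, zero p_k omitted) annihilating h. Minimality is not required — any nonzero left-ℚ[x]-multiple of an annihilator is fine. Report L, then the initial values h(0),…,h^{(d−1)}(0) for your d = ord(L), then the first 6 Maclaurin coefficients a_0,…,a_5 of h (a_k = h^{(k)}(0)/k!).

L = (21 + 72·x + 144·x^2) + (-4 - 16·x)·Dx + (1 + 8·x + 16·x^2)·Dx^2  (order 2).
h: a_k = 0, 6, 12, -21, 6, -759/20, …
ICs: h(0) = 0, h′(0) = 6.

f: a_k = -1, -2, 2, -4, 10, -28, …
g: a_k = 0, -6, 0, 9, 0, -81/20, …
f·g: L₀ = L_f ⊗_s L_g, ord ≤ 1·2.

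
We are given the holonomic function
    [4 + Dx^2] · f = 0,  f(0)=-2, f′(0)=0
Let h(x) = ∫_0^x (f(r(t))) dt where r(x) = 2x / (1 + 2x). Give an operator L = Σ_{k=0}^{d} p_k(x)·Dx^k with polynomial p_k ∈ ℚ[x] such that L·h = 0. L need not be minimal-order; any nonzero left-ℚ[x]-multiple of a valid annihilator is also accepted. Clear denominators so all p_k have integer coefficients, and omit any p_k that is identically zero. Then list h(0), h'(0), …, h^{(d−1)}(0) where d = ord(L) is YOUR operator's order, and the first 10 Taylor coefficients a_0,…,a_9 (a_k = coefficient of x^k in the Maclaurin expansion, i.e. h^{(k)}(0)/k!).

f: a_k = -2, 0, 4, 0, -4/3, 0, 8/45, 0, -4/315, 0, …
f∘r: x↦r, Dx↦Dx/r' in L_f ⇒ L₀.
h=∫h₀ ⇒ L = L₀·Dx.
L = 16·Dx + (4 + 24·x + 48·x^2 + 32·x^3)·Dx^2 + (1 + 8·x + 24·x^2 + 32·x^3 + 16·x^4)·Dx^3  (order 3).
h: a_k = 0, -2, 0, 16/3, -16, 512/15, -512/9, 2816/45, 128/5, -1205248/2835, …
ICs: h(0) = 0, h′(0) = -2, h′′(0) = 0.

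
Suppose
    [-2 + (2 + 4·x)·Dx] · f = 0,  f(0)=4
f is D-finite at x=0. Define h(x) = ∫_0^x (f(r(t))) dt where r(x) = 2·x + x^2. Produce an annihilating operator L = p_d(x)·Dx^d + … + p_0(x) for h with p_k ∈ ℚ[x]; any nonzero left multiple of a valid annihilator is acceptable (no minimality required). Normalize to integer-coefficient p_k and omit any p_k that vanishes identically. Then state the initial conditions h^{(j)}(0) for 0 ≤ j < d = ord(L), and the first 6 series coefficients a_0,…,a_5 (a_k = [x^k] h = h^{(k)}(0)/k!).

f: a_k = 4, 4, -2, 2, -5/2, 7/2, …
h₀=f(r): pull back L_f along r ⇒ L₀.
Integrate: L := L₀·Dx.
L = (-2 - 2·x)·Dx + (1 + 4·x + 2·x^2)·Dx^2  (order 2).
h: a_k = 0, 4, 4, -4/3, 2, -18/5, …
ICs: h(0) = 0, h′(0) = 4.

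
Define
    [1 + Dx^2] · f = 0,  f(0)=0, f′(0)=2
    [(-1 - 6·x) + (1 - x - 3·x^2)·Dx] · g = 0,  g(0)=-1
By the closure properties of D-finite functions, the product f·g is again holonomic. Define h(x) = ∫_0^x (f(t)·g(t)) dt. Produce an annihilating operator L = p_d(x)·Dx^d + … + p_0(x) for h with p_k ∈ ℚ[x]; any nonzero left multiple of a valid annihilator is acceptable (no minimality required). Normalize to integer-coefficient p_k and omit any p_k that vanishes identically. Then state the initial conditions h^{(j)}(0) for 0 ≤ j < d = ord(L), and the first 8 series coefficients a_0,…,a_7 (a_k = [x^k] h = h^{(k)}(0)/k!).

L = (5 + x + 3·x^2)·Dx + (2 + 12·x)·Dx^2 + (-1 + x + 3·x^2)·Dx^3  (order 3).
h: a_k = 0, 0, -1, -2/3, -23/12, -41/15, -2201/360, -4661/420, …
ICs: h(0) = 0, h′(0) = 0, h′′(0) = -2.

f: a_k = 0, 2, 0, -1/3, 0, 1/60, 0, -1/2520, …
g: a_k = -1, -1, -4, -7, -19, -40, -97, -217, …
Sym-product of L_f,L_g gives L₀ (≤ ord 2).
Integrate: L := L₀·Dx.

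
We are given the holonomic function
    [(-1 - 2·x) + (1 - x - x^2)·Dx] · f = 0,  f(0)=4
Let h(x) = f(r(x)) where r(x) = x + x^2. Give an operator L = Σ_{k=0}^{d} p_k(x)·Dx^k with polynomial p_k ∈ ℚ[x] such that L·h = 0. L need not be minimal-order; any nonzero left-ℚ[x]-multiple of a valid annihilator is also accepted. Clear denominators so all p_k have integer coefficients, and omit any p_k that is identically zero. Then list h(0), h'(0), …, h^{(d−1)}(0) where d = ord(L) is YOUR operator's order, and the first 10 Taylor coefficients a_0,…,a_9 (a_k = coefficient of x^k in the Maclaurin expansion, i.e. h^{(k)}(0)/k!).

f: a_k = 4, 4, 8, 12, 20, 32, 52, 84, 136, 220, …
L₀ from L_f via x↦r, Dx↦r'^{-1}Dx.
L = (1 + 4·x + 6·x^2 + 4·x^3) + (-1 + x + 2·x^2 + 2·x^3 + x^4)·Dx  (order 1).
h: a_k = 4, 4, 12, 28, 64, 148, 344, 796, 1844, 4272, …
ICs: h(0) = 4.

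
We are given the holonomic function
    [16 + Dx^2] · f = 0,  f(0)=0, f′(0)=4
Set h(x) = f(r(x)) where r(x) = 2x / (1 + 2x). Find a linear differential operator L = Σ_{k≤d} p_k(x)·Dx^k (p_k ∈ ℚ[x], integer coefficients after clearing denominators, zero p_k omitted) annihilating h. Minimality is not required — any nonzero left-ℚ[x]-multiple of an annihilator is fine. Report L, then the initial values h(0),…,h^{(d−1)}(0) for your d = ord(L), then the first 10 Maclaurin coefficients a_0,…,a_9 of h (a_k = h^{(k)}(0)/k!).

f: a_k = 0, 4, 0, -32/3, 0, 128/15, 0, -1024/315, 0, 2048/2835, …
Substitute x→r, Dx→(1/r')Dx; clear ⇒ L₀.
L = 64 + (4 + 24·x + 48·x^2 + 32·x^3)·Dx + (1 + 8·x + 24·x^2 + 32·x^3 + 16·x^4)·Dx^2  (order 2).
h: a_k = 0, 8, -16, -160/3, 448, -24704/15, 3840, -1260032/315, -644096/45, 61650944/567, …
ICs: h(0) = 0, h′(0) = 8.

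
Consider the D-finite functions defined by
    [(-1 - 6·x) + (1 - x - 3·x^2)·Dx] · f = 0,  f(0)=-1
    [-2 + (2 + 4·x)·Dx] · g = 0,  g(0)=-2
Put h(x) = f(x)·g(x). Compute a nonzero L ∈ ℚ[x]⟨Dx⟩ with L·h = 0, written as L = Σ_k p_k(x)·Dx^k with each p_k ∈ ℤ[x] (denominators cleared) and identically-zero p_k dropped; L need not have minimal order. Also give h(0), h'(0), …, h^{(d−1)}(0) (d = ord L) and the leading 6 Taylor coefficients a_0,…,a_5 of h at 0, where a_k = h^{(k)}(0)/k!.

L = (2 + 7·x + 9·x^2) + (-1 - x + 5·x^2 + 6·x^3)·Dx  (order 1).
h: a_k = 2, 4, 9, 22, 191/4, 231/2, …
ICs: h(0) = 2.

f: a_k = -1, -1, -4, -7, -19, -40, …
g: a_k = -2, -2, 1, -1, 5/4, -7/4, …
Product ⇒ symmetric product L₀, ord ≤ 1.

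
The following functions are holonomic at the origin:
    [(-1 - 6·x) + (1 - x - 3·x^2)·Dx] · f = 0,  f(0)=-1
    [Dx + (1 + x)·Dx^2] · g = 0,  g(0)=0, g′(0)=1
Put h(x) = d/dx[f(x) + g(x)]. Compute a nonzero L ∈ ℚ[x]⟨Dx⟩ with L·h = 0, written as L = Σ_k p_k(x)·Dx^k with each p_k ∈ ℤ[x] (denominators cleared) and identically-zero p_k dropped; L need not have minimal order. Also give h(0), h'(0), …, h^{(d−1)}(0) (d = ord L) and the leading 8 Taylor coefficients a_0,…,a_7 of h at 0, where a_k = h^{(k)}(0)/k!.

L = (58 + 350·x + 636·x^2 + 756·x^3 + 324·x^4) + (40 + 364·x + 976·x^2 + 1632·x^3 + 1530·x^4 + 540·x^5)·Dx + (-9 - 31·x - 27·x^2 + 115·x^3 + 345·x^4 + 333·x^5 + 108·x^6)·Dx^2  (order 2).
h: a_k = 0, -9, -20, -77, -199, -583, -1518, -4065, …
ICs: h(0) = 0, h′(0) = -9.

f: a_k = -1, -1, -4, -7, -19, -40, -97, -217, …
g: a_k = 0, 1, -1/2, 1/3, -1/4, 1/5, -1/6, 1/7, …
L₀ := lclm(L_f,L_g); ord L₀ ≤ 1+2.
Derive L from L₀ (diff closure).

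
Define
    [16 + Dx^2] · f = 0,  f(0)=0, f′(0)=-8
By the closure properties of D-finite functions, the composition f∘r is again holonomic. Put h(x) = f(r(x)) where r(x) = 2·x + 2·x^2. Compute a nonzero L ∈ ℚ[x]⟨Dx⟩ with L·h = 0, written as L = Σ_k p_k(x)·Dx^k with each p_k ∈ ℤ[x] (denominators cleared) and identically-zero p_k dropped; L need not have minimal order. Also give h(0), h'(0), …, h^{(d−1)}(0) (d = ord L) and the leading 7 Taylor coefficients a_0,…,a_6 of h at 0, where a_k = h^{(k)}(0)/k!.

L = (64 + 384·x + 768·x^2 + 512·x^3) - 2·Dx + (1 + 2·x)·Dx^2  (order 2).
h: a_k = 0, -16, -16, 512/3, 512, -512/15, -2560, …
ICs: h(0) = 0, h′(0) = -16.

f: a_k = 0, -8, 0, 64/3, 0, -256/15, 0, …
Substitute x→r, Dx→(1/r')Dx; clear ⇒ L₀.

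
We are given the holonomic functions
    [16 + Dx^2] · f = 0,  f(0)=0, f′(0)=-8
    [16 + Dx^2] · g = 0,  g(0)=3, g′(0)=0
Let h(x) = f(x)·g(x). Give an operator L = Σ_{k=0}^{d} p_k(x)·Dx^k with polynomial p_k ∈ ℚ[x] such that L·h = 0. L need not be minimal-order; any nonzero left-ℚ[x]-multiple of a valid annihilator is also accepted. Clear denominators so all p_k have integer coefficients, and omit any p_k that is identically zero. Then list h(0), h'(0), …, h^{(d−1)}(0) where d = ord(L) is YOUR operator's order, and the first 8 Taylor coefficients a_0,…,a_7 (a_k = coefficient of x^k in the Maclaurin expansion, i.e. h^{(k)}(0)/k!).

f: a_k = 0, -8, 0, 64/3, 0, -256/15, 0, 2048/315, …
g: a_k = 3, 0, -24, 0, 32, 0, -256/15, 0, …
Sym-product of L_f,L_g gives L₀ (≤ ord 4).
L = 64·Dx + Dx^3  (order 3).
h: a_k = 0, -24, 0, 256, 0, -4096/5, 0, 131072/105, …
ICs: h(0) = 0, h′(0) = -24, h′′(0) = 0.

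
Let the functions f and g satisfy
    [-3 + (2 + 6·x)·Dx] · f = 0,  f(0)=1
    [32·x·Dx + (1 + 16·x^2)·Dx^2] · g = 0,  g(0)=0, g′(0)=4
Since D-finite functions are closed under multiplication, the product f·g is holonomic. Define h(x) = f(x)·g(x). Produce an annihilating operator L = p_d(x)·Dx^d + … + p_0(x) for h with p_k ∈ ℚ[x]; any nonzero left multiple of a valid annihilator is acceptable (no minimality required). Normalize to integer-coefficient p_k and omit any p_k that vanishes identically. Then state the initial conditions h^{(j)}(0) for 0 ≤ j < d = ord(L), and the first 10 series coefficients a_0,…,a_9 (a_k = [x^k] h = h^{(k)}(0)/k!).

f: a_k = 1, 3/2, -9/8, 27/16, -405/128, 1701/256, -15309/1024, 72171/2048, -2814669/32768, 14073345/65536, …
g: a_k = 0, 4, 0, -64/3, 0, 1024/5, 0, -16384/7, 0, 262144/9, …
Sym-product of L_f,L_g gives L₀ (≤ ord 2).
L = (27 - 192·x - 144·x^2) + (-12 + 92·x + 576·x^2 + 576·x^3)·Dx + (4 + 24·x + 100·x^2 + 384·x^3 + 576·x^4)·Dx^2  (order 2).
h: a_k = 0, 4, 6, -155/6, -101/4, 34583/160, 95289/320, -22966919/8960, -56735583/17920, 16044188045/516096, …
ICs: h(0) = 0, h′(0) = 4.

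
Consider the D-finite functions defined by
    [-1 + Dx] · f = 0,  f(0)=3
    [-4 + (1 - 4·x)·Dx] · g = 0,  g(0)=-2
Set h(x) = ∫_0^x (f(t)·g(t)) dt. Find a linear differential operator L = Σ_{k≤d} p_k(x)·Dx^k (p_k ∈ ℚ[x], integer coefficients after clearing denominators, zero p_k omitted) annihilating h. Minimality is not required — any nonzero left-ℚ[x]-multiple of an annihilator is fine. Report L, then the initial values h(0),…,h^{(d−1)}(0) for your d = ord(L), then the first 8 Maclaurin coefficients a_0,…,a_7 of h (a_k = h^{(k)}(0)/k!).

L = (5 - 4·x)·Dx + (-1 + 4·x)·Dx^2  (order 2).
h: a_k = 0, -6, -15, -41, -493/4, -7889/20, -157781/120, -757349/168, …
ICs: h(0) = 0, h′(0) = -6.

f: a_k = 3, 3, 3/2, 1/2, 1/8, 1/40, 1/240, 1/1680, …
g: a_k = -2, -8, -32, -128, -512, -2048, -8192, -32768, …
Product ⇒ symmetric product L₀, ord ≤ 1.
h=∫h₀ ⇒ L = L₀·Dx.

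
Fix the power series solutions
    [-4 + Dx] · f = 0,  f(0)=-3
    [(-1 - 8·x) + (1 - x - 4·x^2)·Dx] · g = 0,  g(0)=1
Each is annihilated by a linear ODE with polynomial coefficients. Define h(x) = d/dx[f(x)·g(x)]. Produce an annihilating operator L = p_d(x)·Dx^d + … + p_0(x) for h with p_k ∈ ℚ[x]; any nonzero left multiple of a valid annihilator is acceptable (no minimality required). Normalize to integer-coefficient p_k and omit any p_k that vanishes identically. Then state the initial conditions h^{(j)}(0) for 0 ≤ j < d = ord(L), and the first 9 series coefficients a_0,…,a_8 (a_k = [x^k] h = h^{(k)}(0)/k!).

L = (34 + 48·x - 112·x^2 - 128·x^3 + 256·x^4) + (-5 + x + 40·x^2 - 64·x^4)·Dx  (order 1).
h: a_k = -15, -102, -429, -1516, -4883, -15058, -674711/15, -13834264/105, -39855191/105, …
ICs: h(0) = -15.

f: a_k = -3, -12, -24, -32, -32, -128/5, -256/15, -1024/105, -512/105, …
g: a_k = 1, 1, 5, 9, 29, 65, 181, 441, 1165, …
Sym-product of L_f,L_g gives L₀ (≤ ord 1).
Differentiate: ansatz ord ≤ ord L₀ ⇒ L.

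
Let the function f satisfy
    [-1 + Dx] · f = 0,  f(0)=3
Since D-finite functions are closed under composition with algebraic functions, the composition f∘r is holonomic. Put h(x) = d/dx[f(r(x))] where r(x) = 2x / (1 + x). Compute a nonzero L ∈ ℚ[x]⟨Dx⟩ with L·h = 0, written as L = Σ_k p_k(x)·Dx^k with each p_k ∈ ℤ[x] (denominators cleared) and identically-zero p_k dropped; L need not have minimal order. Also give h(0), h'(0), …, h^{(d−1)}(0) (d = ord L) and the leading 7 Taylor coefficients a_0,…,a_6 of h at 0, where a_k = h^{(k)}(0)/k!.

L = -2·x + (-1 - 2·x - x^2)·Dx  (order 1).
h: a_k = 6, 0, -6, 8, -6, 8/5, 10/3, …
ICs: h(0) = 6.

f: a_k = 3, 3, 3/2, 1/2, 1/8, 1/40, 1/240, …
Substitute x→r, Dx→(1/r')Dx; clear ⇒ L₀.
h₀' ⇒ L via d/dx closure of L₀.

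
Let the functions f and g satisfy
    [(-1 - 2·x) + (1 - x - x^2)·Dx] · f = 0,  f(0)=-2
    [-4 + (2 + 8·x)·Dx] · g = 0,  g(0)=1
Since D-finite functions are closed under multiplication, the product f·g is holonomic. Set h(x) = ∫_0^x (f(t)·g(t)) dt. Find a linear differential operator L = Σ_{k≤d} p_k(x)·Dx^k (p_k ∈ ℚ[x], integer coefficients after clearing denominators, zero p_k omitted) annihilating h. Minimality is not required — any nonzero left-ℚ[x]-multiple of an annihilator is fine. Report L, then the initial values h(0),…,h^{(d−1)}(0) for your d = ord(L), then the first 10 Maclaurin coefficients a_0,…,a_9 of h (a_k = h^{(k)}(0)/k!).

L = (3 + 4·x + 6·x^2)·Dx + (-1 - 3·x + 5·x^2 + 4·x^3)·Dx^2  (order 2).
h: a_k = 0, -2, -3, -4/3, -9/2, -2/5, -38/3, 90/7, -257/4, 1292/9, …
ICs: h(0) = 0, h′(0) = -2.

f: a_k = -2, -2, -4, -6, -10, -16, -26, -42, -68, -110, …
g: a_k = 1, 2, -2, 4, -10, 28, -84, 264, -858, 2860, …
f·g: L₀ = L_f ⊗_s L_g, ord ≤ 1·1.
Integrate: L := L₀·Dx.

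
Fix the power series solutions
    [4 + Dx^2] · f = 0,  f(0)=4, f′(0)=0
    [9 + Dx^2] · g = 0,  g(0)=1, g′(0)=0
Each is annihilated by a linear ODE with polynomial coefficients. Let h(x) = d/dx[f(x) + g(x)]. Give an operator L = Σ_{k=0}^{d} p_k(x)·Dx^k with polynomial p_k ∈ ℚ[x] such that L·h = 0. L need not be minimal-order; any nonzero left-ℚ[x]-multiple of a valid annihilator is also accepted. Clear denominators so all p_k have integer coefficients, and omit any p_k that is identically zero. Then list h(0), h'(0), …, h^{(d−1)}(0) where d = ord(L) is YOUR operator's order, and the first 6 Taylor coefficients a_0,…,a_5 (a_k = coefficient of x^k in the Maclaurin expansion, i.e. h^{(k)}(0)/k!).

L = 36 + 13·Dx^2 + Dx^4  (order 4).
h: a_k = 0, -25, 0, 145/6, 0, -197/24, …
ICs: h(0) = 0, h′(0) = -25, h′′(0) = 0, h′′′(0) = 145.

f: a_k = 4, 0, -8, 0, 8/3, 0, …
g: a_k = 1, 0, -9/2, 0, 27/8, 0, …
h₀=f+g: left-lcm gives L₀, ord ≤ 4.
Differentiate: ansatz ord ≤ ord L₀ ⇒ L.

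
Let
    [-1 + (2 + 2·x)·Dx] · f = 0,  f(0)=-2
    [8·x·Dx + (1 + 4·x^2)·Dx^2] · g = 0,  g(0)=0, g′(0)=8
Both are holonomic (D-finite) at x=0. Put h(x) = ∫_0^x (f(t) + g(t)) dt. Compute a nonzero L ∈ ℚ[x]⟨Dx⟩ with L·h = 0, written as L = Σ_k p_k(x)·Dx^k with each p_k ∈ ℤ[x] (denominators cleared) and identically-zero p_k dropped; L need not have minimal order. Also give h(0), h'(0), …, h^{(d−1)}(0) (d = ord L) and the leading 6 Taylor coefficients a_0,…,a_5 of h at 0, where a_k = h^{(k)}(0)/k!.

f: a_k = -2, -1, 1/4, -1/8, 5/64, -7/128, …
g: a_k = 0, 8, 0, -32/3, 0, 128/5, …
Sum ⇒ L₀ = lclm(L_f,L_g) in ℚ(x)⟨Dx⟩.
h=∫h₀ ⇒ L = L₀·Dx.
L = (-16 - 40·x + 192·x^2 + 96·x^3)·Dx^2 + (-35 - 64·x + 328·x^2 + 768·x^3 + 336·x^4)·Dx^3 + (-2 + 30·x + 48·x^2 + 144·x^3 + 224·x^4 + 96·x^5)·Dx^4  (order 4).
h: a_k = 0, -2, 7/2, 1/12, -259/96, 1/64, …
ICs: h(0) = 0, h′(0) = -2, h′′(0) = 7, h′′′(0) = 1/2.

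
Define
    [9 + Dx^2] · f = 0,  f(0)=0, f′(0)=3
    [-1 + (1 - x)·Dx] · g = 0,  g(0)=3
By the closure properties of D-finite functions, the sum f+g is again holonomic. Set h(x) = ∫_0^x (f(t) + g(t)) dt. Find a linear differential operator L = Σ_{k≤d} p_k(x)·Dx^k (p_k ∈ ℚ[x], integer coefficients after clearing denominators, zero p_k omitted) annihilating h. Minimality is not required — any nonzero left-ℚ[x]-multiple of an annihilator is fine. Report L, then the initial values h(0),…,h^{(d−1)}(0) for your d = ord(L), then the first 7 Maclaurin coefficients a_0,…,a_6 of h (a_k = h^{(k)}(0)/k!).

f: a_k = 0, 3, 0, -9/2, 0, 81/40, 0, …
g: a_k = 3, 3, 3, 3, 3, 3, 3, …
h₀=f+g: left-lcm gives L₀, ord ≤ 3.
∫: right-multiply L₀ by Dx.
L = (-135 + 162·x - 81·x^2)·Dx + (99 - 261·x + 243·x^2 - 81·x^3)·Dx^2 + (-15 + 18·x - 9·x^2)·Dx^3 + (11 - 29·x + 27·x^2 - 9·x^3)·Dx^4  (order 4).
h: a_k = 0, 3, 3, 1, -3/8, 3/5, 67/80, …
ICs: h(0) = 0, h′(0) = 3, h′′(0) = 6, h′′′(0) = 6.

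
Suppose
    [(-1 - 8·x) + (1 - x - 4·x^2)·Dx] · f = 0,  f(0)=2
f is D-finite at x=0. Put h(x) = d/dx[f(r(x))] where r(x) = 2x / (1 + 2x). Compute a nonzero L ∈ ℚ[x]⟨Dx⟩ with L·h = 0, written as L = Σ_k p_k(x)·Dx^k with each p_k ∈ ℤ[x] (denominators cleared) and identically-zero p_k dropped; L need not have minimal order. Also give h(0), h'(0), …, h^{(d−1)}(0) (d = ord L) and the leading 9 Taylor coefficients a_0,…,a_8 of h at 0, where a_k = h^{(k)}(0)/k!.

f: a_k = 2, 2, 10, 18, 58, 130, 362, 882, 2330, …
Change of var in L_f (x↦r) gives L₀.
Derive L from L₀ (diff closure).
L = (16 + 96·x + 960·x^2 + 1152·x^3) + (-1 - 22·x - 60·x^2 + 248·x^3 + 576·x^4)·Dx  (order 1).
h: a_k = 4, 64, 0, 2048, -5120, 61440, -258048, 1900544, -9584640, …
ICs: h(0) = 4.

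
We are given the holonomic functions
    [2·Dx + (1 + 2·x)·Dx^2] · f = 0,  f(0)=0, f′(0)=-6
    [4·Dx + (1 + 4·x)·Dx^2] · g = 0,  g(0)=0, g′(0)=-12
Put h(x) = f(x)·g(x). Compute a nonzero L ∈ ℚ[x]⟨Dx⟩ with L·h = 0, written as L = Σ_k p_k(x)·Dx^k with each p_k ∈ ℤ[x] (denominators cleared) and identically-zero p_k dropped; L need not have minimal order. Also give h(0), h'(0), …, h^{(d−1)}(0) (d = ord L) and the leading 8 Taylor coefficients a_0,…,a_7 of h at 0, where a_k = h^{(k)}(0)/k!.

L = (160 + 768·x + 1024·x^2)·Dx + (264 + 2144·x + 5760·x^2 + 5120·x^3)·Dx^2 + (64 + 720·x + 2976·x^2 + 5376·x^3 + 3584·x^4)·Dx^3 + (3 + 44·x + 252·x^2 + 704·x^3 + 960·x^4 + 512·x^5)·Dx^4  (order 4).
h: a_k = 0, 0, 72, -216, 624, -1872, 29344/5, -95616/5, …
ICs: h(0) = 0, h′(0) = 0, h′′(0) = 144, h′′′(0) = -1296.

f: a_k = 0, -6, 6, -8, 12, -96/5, 32, -384/7, …
g: a_k = 0, -12, 24, -64, 192, -3072/5, 2048, -49152/7, …
L₀ := L_f ⊗_s L_g (sym. prod.), ord ≤ 4.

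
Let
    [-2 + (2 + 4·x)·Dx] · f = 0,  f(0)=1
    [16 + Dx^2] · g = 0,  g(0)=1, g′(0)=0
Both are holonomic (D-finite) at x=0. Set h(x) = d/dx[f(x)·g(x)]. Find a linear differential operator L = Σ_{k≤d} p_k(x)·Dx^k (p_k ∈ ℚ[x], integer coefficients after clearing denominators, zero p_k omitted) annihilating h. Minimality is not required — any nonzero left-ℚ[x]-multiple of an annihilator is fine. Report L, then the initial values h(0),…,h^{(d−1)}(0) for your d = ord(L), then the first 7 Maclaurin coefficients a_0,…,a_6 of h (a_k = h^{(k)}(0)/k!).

L = (413 + 2688·x + 6784·x^2 + 8192·x^3 + 4096·x^4) + (-26 - 180·x - 384·x^2 - 256·x^3)·Dx + (19 + 140·x + 396·x^2 + 512·x^3 + 256·x^4)·Dx^2  (order 2).
h: a_k = 1, -17, -45/2, 337/6, 905/24, -5281/120, -26677/720, …
ICs: h(0) = 1, h′(0) = -17.

f: a_k = 1, 1, -1/2, 1/2, -5/8, 7/8, -21/16, …
g: a_k = 1, 0, -8, 0, 32/3, 0, -256/45, …
f·g: L₀ = L_f ⊗_s L_g, ord ≤ 1·2.
Differentiate: ansatz ord ≤ ord L₀ ⇒ L.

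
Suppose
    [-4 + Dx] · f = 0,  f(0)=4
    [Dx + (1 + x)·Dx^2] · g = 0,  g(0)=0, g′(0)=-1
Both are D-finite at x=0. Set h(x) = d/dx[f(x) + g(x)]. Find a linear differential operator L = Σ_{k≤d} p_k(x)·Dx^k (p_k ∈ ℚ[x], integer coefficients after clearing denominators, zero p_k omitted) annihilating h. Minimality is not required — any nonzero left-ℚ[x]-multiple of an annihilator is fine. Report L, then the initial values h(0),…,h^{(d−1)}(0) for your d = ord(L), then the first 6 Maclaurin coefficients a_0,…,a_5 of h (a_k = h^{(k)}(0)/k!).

f: a_k = 4, 16, 32, 128/3, 128/3, 512/15, …
g: a_k = 0, -1, 1/2, -1/3, 1/4, -1/5, …
L₀ := lclm(L_f,L_g); ord L₀ ≤ 1+2.
Derive L from L₀ (diff closure).
L = (-24 - 16·x) + (-14 - 32·x - 16·x^2)·Dx + (5 + 9·x + 4·x^2)·Dx^2  (order 2).
h: a_k = 15, 65, 127, 515/3, 509/3, 2063/15, …
ICs: h(0) = 15, h′(0) = 65.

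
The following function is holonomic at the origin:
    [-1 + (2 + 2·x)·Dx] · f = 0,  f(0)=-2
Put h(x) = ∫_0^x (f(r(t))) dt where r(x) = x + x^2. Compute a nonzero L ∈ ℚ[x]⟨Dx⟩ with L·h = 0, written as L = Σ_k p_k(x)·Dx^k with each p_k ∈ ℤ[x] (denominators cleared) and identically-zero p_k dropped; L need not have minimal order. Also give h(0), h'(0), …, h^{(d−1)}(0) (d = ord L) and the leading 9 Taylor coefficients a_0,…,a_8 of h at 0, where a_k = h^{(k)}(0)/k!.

f: a_k = -2, -1, 1/4, -1/8, 5/64, -7/128, 21/512, -33/1024, 429/16384, …
Substitute x→r, Dx→(1/r')Dx; clear ⇒ L₀.
∫: right-multiply L₀ by Dx.
L = (-1 - 2·x)·Dx + (2 + 2·x + 2·x^2)·Dx^2  (order 2).
h: a_k = 0, -2, -1/2, -1/4, 3/32, -3/320, -5/256, 57/3584, -21/8192, …
ICs: h(0) = 0, h′(0) = -2.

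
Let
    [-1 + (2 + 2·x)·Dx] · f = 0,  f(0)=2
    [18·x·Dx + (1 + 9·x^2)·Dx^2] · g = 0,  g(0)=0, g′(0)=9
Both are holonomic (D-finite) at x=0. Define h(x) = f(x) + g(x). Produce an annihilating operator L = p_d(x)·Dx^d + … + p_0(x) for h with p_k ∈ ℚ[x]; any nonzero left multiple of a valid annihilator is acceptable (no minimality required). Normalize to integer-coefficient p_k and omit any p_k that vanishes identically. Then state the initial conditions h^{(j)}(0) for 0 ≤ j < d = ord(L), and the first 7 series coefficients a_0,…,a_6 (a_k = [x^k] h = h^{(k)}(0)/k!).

f: a_k = 2, 1, -1/4, 1/8, -5/64, 7/128, -21/512, …
g: a_k = 0, 9, 0, -27, 0, 729/5, 0, …
Weyl lclm of L_f,L_g ⇒ L₀ (ord ≤ 3).
L = (-36 - 90·x + 972·x^2 + 486·x^3)·Dx + (-75 - 144·x + 1818·x^2 + 3888·x^3 + 1701·x^4)·Dx^2 + (-2 + 70·x + 108·x^2 + 684·x^3 + 1134·x^4 + 486·x^5)·Dx^3  (order 3).
h: a_k = 2, 10, -1/4, -215/8, -5/64, 93347/640, -21/512, …
ICs: h(0) = 2, h′(0) = 10, h′′(0) = -1/2.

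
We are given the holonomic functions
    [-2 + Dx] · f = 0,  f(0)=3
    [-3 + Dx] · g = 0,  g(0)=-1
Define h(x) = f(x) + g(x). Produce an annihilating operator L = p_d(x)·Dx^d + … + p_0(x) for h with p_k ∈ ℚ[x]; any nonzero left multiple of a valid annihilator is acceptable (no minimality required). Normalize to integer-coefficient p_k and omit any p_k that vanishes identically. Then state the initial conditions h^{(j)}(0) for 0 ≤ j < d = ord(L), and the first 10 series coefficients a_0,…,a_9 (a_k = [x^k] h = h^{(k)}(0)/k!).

f: a_k = 3, 6, 6, 4, 2, 4/5, 4/15, 8/105, 2/105, 4/945, …
g: a_k = -1, -3, -9/2, -9/2, -27/8, -81/40, -81/80, -243/560, -729/4480, -243/4480, …
h₀=f+g: left-lcm gives L₀, ord ≤ 2.
L = 6 - 5·Dx + Dx^2  (order 2).
h: a_k = 2, 3, 3/2, -1/2, -11/8, -49/40, -179/240, -601/1680, -1931/13440, -6049/120960, …
ICs: h(0) = 2, h′(0) = 3.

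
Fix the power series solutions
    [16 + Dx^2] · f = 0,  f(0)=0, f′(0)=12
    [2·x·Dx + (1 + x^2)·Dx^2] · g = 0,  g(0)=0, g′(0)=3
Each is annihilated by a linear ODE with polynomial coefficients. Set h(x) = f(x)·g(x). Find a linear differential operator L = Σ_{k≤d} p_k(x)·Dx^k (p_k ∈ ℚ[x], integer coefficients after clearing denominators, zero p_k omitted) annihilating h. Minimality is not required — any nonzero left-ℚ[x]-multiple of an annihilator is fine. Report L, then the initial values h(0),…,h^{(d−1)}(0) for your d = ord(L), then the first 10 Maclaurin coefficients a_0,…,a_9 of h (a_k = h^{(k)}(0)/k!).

f: a_k = 0, 12, 0, -32, 0, 128/5, 0, -1024/105, 0, 2048/945, …
g: a_k = 0, 3, 0, -1, 0, 3/5, 0, -3/7, 0, 1/3, …
Product ⇒ symmetric product L₀, ord ≤ 4.
L = (5440 + 19136·x^2 + 25856·x^4 + 16384·x^6 + 4096·x^8) + (1152·x + 3200·x^3 + 3072·x^5 + 1024·x^7)·Dx + (612 + 2252·x^2 + 3168·x^4 + 2048·x^6 + 512·x^8)·Dx^2 + (72·x + 200·x^3 + 192·x^5 + 64·x^7)·Dx^3 + (17 + 66·x^2 + 97·x^4 + 64·x^6 + 16·x^8)·Dx^4  (order 4).
h: a_k = 0, 0, 36, 0, -108, 0, 116, 0, -396/5, 0, …
ICs: h(0) = 0, h′(0) = 0, h′′(0) = 72, h′′′(0) = 0.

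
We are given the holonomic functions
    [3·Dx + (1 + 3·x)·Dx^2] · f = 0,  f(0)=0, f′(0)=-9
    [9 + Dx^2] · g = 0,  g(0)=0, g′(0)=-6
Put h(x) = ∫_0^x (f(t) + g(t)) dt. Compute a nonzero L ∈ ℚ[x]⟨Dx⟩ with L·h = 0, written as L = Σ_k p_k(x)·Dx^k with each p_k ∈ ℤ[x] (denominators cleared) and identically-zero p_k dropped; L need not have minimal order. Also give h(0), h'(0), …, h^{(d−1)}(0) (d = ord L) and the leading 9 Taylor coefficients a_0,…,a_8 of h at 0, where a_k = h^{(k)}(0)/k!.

L = (63 + 54·x + 81·x^2)·Dx^2 + (9 + 45·x + 81·x^2 + 81·x^3)·Dx^3 + (7 + 6·x + 9·x^2)·Dx^4 + (1 + 5·x + 9·x^2 + 9·x^3)·Dx^5  (order 5).
h: a_k = 0, 0, -15/2, 9/2, -9/2, 243/20, -999/40, 729/14, -262197/2240, …
ICs: h(0) = 0, h′(0) = 0, h′′(0) = -15, h′′′(0) = 27, h′′′′(0) = -108.

f: a_k = 0, -9, 27/2, -27, 243/4, -729/5, 729/2, -6561/7, 19683/8, …
g: a_k = 0, -6, 0, 9, 0, -81/20, 0, 243/280, 0, …
Weyl lclm of L_f,L_g ⇒ L₀ (ord ≤ 4).
h=∫h₀ ⇒ L = L₀·Dx.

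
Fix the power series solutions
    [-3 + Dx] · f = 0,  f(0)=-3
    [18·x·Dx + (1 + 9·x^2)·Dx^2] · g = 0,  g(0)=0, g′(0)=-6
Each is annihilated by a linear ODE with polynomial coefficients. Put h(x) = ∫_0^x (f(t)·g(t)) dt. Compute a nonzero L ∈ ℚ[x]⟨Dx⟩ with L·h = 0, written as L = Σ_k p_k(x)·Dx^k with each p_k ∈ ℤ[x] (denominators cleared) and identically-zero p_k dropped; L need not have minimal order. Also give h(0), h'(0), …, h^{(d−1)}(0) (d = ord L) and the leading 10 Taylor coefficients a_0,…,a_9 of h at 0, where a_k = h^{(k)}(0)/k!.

L = (9 - 54·x + 81·x^2)·Dx + (-6 + 18·x - 54·x^2)·Dx^2 + (1 + 9·x^2)·Dx^3  (order 3).
h: a_k = 0, 0, 9, 18, 27/4, -81/5, 729/40, 2673/28, -203391/2240, -27459/56, …
ICs: h(0) = 0, h′(0) = 0, h′′(0) = 18.

f: a_k = -3, -9, -27/2, -27/2, -81/8, -243/40, -243/80, -729/560, -2187/4480, -729/4480, …
g: a_k = 0, -6, 0, 18, 0, -486/5, 0, 4374/7, 0, -4374, …
L₀ := L_f ⊗_s L_g (sym. prod.), ord ≤ 2.
Integrate: L := L₀·Dx.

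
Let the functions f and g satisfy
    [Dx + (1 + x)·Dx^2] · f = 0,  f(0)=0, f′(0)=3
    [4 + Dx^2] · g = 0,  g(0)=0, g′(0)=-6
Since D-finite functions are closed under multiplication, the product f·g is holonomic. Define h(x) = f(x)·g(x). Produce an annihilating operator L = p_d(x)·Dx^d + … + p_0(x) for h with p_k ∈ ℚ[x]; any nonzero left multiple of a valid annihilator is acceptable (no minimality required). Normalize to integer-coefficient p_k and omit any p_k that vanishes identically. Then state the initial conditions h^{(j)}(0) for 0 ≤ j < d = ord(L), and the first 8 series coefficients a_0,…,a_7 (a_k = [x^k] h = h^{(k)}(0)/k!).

f: a_k = 0, 3, -3/2, 1, -3/4, 3/5, -1/2, 3/7, …
g: a_k = 0, -6, 0, 4, 0, -4/5, 0, 8/105, …
Product ⇒ symmetric product L₀, ord ≤ 4.
L = (168 + 864·x + 1456·x^2 + 1024·x^3 + 256·x^4) + (112 + 368·x + 384·x^2 + 128·x^3)·Dx + (102 + 464·x + 744·x^2 + 512·x^3 + 128·x^4)·Dx^2 + (28 + 92·x + 96·x^2 + 32·x^3)·Dx^3 + (15 + 62·x + 95·x^2 + 64·x^3 + 16·x^4)·Dx^4  (order 4).
h: a_k = 0, 0, -18, 9, 6, -3/2, -2, 6/5, …
ICs: h(0) = 0, h′(0) = 0, h′′(0) = -36, h′′′(0) = 54.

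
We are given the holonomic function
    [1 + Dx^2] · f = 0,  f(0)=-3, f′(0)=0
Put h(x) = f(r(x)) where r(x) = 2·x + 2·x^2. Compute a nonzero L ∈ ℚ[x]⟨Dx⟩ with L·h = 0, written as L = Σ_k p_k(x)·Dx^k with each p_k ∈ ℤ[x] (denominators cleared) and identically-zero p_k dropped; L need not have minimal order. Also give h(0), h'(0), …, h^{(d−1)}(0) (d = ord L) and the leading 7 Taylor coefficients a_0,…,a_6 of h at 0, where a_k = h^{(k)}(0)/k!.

L = (4 + 24·x + 48·x^2 + 32·x^3) - 2·Dx + (1 + 2·x)·Dx^2  (order 2).
h: a_k = -3, 0, 6, 12, 4, -8, -176/15, …
ICs: h(0) = -3, h′(0) = 0.

f: a_k = -3, 0, 3/2, 0, -1/8, 0, 1/240, …
Change of var in L_f (x↦r) gives L₀.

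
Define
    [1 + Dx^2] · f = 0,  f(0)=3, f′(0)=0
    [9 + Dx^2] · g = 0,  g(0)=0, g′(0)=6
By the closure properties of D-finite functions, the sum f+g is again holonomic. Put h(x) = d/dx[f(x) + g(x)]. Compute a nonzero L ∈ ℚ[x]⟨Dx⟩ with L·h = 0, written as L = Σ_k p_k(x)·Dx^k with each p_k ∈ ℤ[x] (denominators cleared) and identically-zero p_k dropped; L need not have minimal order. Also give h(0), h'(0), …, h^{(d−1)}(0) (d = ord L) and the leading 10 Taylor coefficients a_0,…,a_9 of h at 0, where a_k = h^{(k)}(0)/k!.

f: a_k = 3, 0, -3/2, 0, 1/8, 0, -1/240, 0, 1/13440, 0, …
g: a_k = 0, 6, 0, -9, 0, 81/20, 0, -243/280, 0, 243/2240, …
h₀=f+g: left-lcm gives L₀, ord ≤ 4.
Differentiate: ansatz ord ≤ ord L₀ ⇒ L.
L = 9 + 10·Dx^2 + Dx^4  (order 4).
h: a_k = 6, -3, -27, 1/2, 81/4, -1/40, -243/40, 1/1680, 2187/2240, -1/120960, …
ICs: h(0) = 6, h′(0) = -3, h′′(0) = -54, h′′′(0) = 3.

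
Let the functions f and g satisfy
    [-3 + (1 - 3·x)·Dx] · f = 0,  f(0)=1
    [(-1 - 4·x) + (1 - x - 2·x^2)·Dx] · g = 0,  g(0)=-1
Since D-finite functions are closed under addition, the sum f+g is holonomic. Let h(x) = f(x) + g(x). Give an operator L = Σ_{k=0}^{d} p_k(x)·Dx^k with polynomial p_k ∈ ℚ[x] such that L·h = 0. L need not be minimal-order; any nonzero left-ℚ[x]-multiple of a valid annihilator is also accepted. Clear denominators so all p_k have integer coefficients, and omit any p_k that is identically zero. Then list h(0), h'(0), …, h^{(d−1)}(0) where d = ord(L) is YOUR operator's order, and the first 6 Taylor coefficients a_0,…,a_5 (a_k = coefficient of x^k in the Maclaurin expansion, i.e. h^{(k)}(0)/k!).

f: a_k = 1, 3, 9, 27, 81, 243, …
g: a_k = -1, -1, -3, -5, -11, -21, …
L₀ := lclm(L_f,L_g); ord L₀ ≤ 1+1.
L = (-36·x + 36·x^2 - 36·x^3) + (6 - 6·x - 30·x^2 + 54·x^3 - 72·x^4)·Dx + (-1 + 6·x - 12·x^2 + 8·x^3 + 9·x^4 - 18·x^5)·Dx^2  (order 2).
h: a_k = 0, 2, 6, 22, 70, 222, …
ICs: h(0) = 0, h′(0) = 2.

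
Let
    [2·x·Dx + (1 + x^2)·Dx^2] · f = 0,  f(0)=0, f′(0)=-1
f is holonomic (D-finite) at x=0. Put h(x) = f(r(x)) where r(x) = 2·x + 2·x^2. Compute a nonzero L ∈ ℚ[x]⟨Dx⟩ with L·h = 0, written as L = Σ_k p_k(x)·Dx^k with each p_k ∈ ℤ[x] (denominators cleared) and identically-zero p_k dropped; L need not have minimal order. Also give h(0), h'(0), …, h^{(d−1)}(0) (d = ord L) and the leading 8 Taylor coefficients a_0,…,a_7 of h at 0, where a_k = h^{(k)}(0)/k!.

L = (-2 + 8·x + 32·x^2 + 48·x^3 + 24·x^4)·Dx + (1 + 2·x + 4·x^2 + 16·x^3 + 20·x^4 + 8·x^5)·Dx^2  (order 2).
h: a_k = 0, -2, -2, 8/3, 8, 8/5, -88/3, -320/7, …
ICs: h(0) = 0, h′(0) = -2.

f: a_k = 0, -1, 0, 1/3, 0, -1/5, 0, 1/7, …
Substitute x→r, Dx→(1/r')Dx; clear ⇒ L₀.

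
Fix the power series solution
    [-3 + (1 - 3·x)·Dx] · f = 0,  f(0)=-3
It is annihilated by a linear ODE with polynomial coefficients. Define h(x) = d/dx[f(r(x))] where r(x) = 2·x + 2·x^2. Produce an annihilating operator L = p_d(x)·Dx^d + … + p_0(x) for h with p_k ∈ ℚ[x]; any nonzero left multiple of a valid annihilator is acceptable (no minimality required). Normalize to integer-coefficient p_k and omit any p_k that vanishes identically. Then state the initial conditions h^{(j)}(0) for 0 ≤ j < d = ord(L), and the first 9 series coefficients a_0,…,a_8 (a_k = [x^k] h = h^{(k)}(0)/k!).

L = (14 + 36·x + 36·x^2) + (-1 + 4·x + 18·x^2 + 12·x^3)·Dx  (order 1).
h: a_k = -18, -252, -2592, -23760, -204120, -1683504, -13499136, -106033536, -819862560, …
ICs: h(0) = -18.

f: a_k = -3, -9, -27, -81, -243, -729, -2187, -6561, -19683, …
h₀=f(r): pull back L_f along r ⇒ L₀.
h=h₀': d/dx-closure on L₀ ⇒ L.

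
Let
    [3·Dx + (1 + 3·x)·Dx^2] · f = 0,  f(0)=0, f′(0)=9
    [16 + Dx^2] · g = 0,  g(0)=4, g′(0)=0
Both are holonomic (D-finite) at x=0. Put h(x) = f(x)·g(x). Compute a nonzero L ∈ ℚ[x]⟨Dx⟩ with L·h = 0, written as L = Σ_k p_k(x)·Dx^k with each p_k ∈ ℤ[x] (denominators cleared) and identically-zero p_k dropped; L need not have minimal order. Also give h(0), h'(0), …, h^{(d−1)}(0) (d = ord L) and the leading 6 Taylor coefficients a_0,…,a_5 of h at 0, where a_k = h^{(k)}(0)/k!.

L = (2272 + 127488·x + 781056·x^2 + 1769472·x^3 + 1327104·x^4) + (4416 + 50112·x + 165888·x^2 + 165888·x^3)·Dx + (1022 + 19392·x + 102816·x^2 + 221184·x^3 + 165888·x^4)·Dx^2 + (276 + 3132·x + 10368·x^2 + 10368·x^3)·Dx^3 + (55 + 714·x + 3375·x^2 + 6912·x^3 + 5184·x^4)·Dx^4  (order 4).
h: a_k = 0, 36, -54, -180, 189, 516/5, …
ICs: h(0) = 0, h′(0) = 36, h′′(0) = -108, h′′′(0) = -1080.

f: a_k = 0, 9, -27/2, 27, -243/4, 729/5, …
g: a_k = 4, 0, -32, 0, 128/3, 0, …
Product ⇒ symmetric product L₀, ord ≤ 4.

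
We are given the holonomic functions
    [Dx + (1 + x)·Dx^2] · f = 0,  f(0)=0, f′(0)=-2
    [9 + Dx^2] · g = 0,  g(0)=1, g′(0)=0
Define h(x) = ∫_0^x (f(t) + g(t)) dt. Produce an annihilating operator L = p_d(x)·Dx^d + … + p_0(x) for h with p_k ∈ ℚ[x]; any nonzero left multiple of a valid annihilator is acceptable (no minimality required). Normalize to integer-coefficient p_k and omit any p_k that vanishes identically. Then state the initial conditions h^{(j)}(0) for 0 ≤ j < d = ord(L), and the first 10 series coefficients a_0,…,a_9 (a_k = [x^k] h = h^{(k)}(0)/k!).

f: a_k = 0, -2, 1, -2/3, 1/2, -2/5, 1/3, -2/7, 1/4, -2/9, …
g: a_k = 1, 0, -9/2, 0, 27/8, 0, -81/80, 0, 729/4480, 0, …
L₀ := lclm(L_f,L_g); ord L₀ ≤ 2+2.
h=∫₀ˣh₀: take L = L₀·Dx.
L = (135 + 162·x + 81·x^2)·Dx^2 + (99 + 261·x + 243·x^2 + 81·x^3)·Dx^3 + (15 + 18·x + 9·x^2)·Dx^4 + (11 + 29·x + 27·x^2 + 9·x^3)·Dx^5  (order 5).
h: a_k = 0, 1, -1, -7/6, -1/6, 31/40, -1/15, -163/1680, -1/28, 1849/40320, …
ICs: h(0) = 0, h′(0) = 1, h′′(0) = -2, h′′′(0) = -7, h′′′′(0) = -4.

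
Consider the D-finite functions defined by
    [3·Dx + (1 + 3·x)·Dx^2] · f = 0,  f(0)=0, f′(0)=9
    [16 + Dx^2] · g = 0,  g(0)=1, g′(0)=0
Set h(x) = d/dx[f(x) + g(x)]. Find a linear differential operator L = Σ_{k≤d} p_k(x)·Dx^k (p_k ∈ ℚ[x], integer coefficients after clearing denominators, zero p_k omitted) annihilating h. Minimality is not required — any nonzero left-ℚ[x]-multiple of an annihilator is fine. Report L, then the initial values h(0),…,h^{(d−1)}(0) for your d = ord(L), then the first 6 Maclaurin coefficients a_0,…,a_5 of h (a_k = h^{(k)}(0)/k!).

f: a_k = 0, 9, -27/2, 27, -243/4, 729/5, …
g: a_k = 1, 0, -8, 0, 32/3, 0, …
Weyl lclm of L_f,L_g ⇒ L₀ (ord ≤ 4).
h₀' ⇒ L via d/dx closure of L₀.
L = (1680 + 2304·x + 3456·x^2) + (272 + 1584·x + 3456·x^2 + 3456·x^3)·Dx + (105 + 144·x + 216·x^2)·Dx^2 + (17 + 99·x + 216·x^2 + 216·x^3)·Dx^3  (order 3).
h: a_k = 9, -43, 81, -601/3, 729, -33317/15, …
ICs: h(0) = 9, h′(0) = -43, h′′(0) = 162.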